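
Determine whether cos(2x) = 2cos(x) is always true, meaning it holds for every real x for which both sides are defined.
No, this is NOT an identity.

Claim: cos(2x) = 2cos(x).
Test a specific point where both sides are defined: x = π.
LHS = cos(2x) ≈ 1.0000
RHS = 2cos(x) ≈ -2.0000
Since 1.0000 ≠ -2.0000, the equation fails at this point, so it cannot hold for every real x for which both sides are defined.
The correct double-angle formula is cos(2x) = cos²x - sin²x.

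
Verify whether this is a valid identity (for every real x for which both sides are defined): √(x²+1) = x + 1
No, this is NOT an identity.

Claim: √(x²+1) = x + 1.
Test a specific point where both sides are defined: x = -1.
LHS = √(x²+1) ≈ 1.4142
RHS = x + 1 ≈ 0.0000
Since 1.4142 ≠ 0.0000, the equation fails at this point, so it cannot hold for every real x for which both sides are defined.
(x+1)² = x² + 2x + 1 ≠ x² + 1 unless x = 0.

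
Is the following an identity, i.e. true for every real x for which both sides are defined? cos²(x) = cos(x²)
No, this is NOT an identity.

Claim: cos²(x) = cos(x²).
Test a specific point where both sides are defined: x = π/3.
LHS = cos²(x) ≈ 0.2500
RHS = cos(x²) ≈ 0.4566
Since 0.2500 ≠ 0.4566, the equation fails at this point, so it cannot hold for every real x for which both sides are defined.
cos²(x) means (cos x)², squaring the output; cos(x²) squares the input. These are different functions.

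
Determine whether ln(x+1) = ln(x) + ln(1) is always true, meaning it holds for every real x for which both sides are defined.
Claim: ln(x+1) = ln(x) + ln(1).
Test a specific point where both sides are defined: x = 4.
LHS = ln(x+1) ≈ 1.6094
RHS = ln(x) + ln(1) ≈ 1.3863
Since 1.6094 ≠ 1.3863, the equation fails at this point, so it cannot hold for every real x for which both sides are defined.
ln(1) = 0, so the right side is just ln(x), which differs from ln(x+1).

Conclusion: No, this is NOT an identity.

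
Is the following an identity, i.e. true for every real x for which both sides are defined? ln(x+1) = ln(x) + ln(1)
Claim: ln(x+1) = ln(x) + ln(1).
Test a specific point where both sides are defined: x = 4.
LHS = ln(x+1) ≈ 1.6094
RHS = ln(x) + ln(1) ≈ 1.3863
Since 1.6094 ≠ 1.3863, the equation fails at this point, so it cannot hold for every real x for which both sides are defined.
ln(1) = 0, so the right side is just ln(x), which differs from ln(x+1).

Conclusion: No, this is NOT an identity.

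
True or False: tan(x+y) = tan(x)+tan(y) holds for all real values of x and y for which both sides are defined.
False.

Claim: tan(x+y) = tan(x)+tan(y).
Test a specific point where both sides are defined: x = π/4, y = π/6.
LHS = tan(x+y) ≈ 3.7321
RHS = tan(x)+tan(y) ≈ 1.5774
Since 3.7321 ≠ 1.5774, the equation fails at this point, so it cannot hold for all real values of x and y for which both sides are defined.
The correct formula is tan(x+y) = (tan(x) + tan(y))/(1 - tan(x)tan(y)).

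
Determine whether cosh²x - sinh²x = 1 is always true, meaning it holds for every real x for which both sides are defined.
Claim: cosh²x - sinh²x = 1.
Reasoning: With cosh(x) = (e^x + e^-x)/2 and sinh(x) = (e^x - e^-x)/2: cosh²x = (e^(2x) + 2 + e^(-2x))/4 and sinh²x = (e^(2x) - 2 + e^(-2x))/4. Subtracting leaves 4/4 = 1.
So the two sides agree for every real x for which both sides are defined.

Conclusion: Yes, this is an identity.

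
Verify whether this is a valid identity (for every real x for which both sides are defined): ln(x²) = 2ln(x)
Yes, this is an identity.

Claim: ln(x²) = 2ln(x).
Reasoning: The right side requires x > 0. For x > 0, x² = (e^(ln x))² = e^(2ln x), so ln(x²) = 2ln(x). (For x < 0 the right side is undefined, so those values are outside the claim.)
So the two sides agree for every real x for which both sides are defined.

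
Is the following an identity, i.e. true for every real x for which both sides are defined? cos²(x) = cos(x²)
No, this is NOT an identity.

Claim: cos²(x) = cos(x²).
Test a specific point where both sides are defined: x = π/4.
LHS = cos²(x) ≈ 0.5000
RHS = cos(x²) ≈ 0.8157
Since 0.5000 ≠ 0.8157, the equation fails at this point, so it cannot hold for every real x for which both sides are defined.
cos²(x) means (cos x)², squaring the output; cos(x²) squares the input. These are different functions.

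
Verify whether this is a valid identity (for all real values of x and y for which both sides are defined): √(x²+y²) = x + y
Claim: √(x²+y²) = x + y.
Test a specific point where both sides are defined: x = 4, y = -1.
LHS = √(x²+y²) ≈ 4.1231
RHS = x + y ≈ 3.0000
Since 4.1231 ≠ 3.0000, the equation fails at this point, so it cannot hold for all real values of x and y for which both sides are defined.
(x+y)² = x² + 2xy + y², not x² + y², so the square root does not split this way.

Conclusion: No, this is NOT an identity.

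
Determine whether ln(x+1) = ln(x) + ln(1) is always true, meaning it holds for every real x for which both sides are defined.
No, this is NOT an identity.

Claim: ln(x+1) = ln(x) + ln(1).
Test a specific point where both sides are defined: x = 1.
LHS = ln(x+1) ≈ 0.6931
RHS = ln(x) + ln(1) ≈ 0.0000
Since 0.6931 ≠ 0.0000, the equation fails at this point, so it cannot hold for every real x for which both sides are defined.
ln(1) = 0, so the right side is just ln(x), which differs from ln(x+1).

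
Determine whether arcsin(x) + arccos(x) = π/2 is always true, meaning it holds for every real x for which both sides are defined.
Yes, this is an identity.

Claim: arcsin(x) + arccos(x) = π/2.
Reasoning: Both sides are defined for -1 ≤ x ≤ 1. Let θ = arcsin(x), so sin θ = x and θ ∈ [-π/2, π/2]. Then cos(π/2 - θ) = sin θ = x and π/2 - θ ∈ [0, π], which is exactly the range of arccos, so arccos(x) = π/2 - θ. Adding: arcsin(x) + arccos(x) = θ + (π/2 - θ) = π/2.
So the two sides agree for every real x for which both sides are defined.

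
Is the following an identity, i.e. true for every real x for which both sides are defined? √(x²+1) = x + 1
No, this is NOT an identity.

Claim: √(x²+1) = x + 1.
Test a specific point where both sides are defined: x = 2.
LHS = √(x²+1) ≈ 2.2361
RHS = x + 1 ≈ 3.0000
Since 2.2361 ≠ 3.0000, the equation fails at this point, so it cannot hold for every real x for which both sides are defined.
(x+1)² = x² + 2x + 1 ≠ x² + 1 unless x = 0.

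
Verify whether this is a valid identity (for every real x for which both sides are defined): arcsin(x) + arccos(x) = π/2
Claim: arcsin(x) + arccos(x) = π/2.
Reasoning: Both sides are defined for -1 ≤ x ≤ 1. Let θ = arcsin(x), so sin θ = x and θ ∈ [-π/2, π/2]. Then cos(π/2 - θ) = sin θ = x and π/2 - θ ∈ [0, π], which is exactly the range of arccos, so arccos(x) = π/2 - θ. Adding: arcsin(x) + arccos(x) = θ + (π/2 - θ) = π/2.
So the two sides agree for every real x for which both sides are defined.

Conclusion: Yes, this is an identity.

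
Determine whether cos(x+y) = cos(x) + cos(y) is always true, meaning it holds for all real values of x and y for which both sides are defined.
No, this is NOT an identity.

Claim: cos(x+y) = cos(x) + cos(y).
Test a specific point where both sides are defined: x = -π/2, y = 3π/4.
LHS = cos(x+y) ≈ 0.7071
RHS = cos(x) + cos(y) ≈ -0.7071
Since 0.7071 ≠ -0.7071, the equation fails at this point, so it cannot hold for all real values of x and y for which both sides are defined.
The correct expansion is cos(x+y) = cos(x)cos(y) - sin(x)sin(y); cosine is not additive.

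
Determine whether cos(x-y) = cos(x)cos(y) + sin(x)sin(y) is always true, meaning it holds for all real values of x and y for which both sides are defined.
Yes, this is an identity.

Claim: cos(x-y) = cos(x)cos(y) + sin(x)sin(y).
Reasoning: Replace y by -y in cos(x+y) = cos(x)cos(y) - sin(x)sin(y) and use cos(-y) = cos(y), sin(-y) = -sin(y): cos(x-y) = cos(x)cos(y) + sin(x)sin(y).
So the two sides agree for all real values of x and y for which both sides are defined.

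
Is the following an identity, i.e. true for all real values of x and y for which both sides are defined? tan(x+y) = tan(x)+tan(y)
Claim: tan(x+y) = tan(x)+tan(y).
Test a specific point where both sides are defined: x = -π/4, y = π/6.
LHS = tan(x+y) ≈ -0.2679
RHS = tan(x)+tan(y) ≈ -0.4226
Since -0.2679 ≠ -0.4226, the equation fails at this point, so it cannot hold for all real values of x and y for which both sides are defined.
The correct formula is tan(x+y) = (tan(x) + tan(y))/(1 - tan(x)tan(y)).

Conclusion: No, this is NOT an identity.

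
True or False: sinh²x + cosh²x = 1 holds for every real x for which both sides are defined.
Claim: sinh²x + cosh²x = 1.
Test a specific point where both sides are defined: x = 2.
LHS = sinh²x + cosh²x ≈ 27.3082
RHS = 1 ≈ 1.0000
Since 27.3082 ≠ 1.0000, the equation fails at this point, so it cannot hold for every real x for which both sides are defined.
The correct hyperbolic identity is cosh²x - sinh²x = 1 (a difference); the sum sinh²x + cosh²x equals cosh(2x).

Conclusion: False.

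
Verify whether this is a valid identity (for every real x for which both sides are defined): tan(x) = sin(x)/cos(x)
Yes, this is an identity.

Claim: tan(x) = sin(x)/cos(x).
Reasoning: For an angle x whose terminal point on the unit circle is (cos x, sin x), tan(x) is defined as the ratio (second coordinate)/(first coordinate) = sin(x)/cos(x), wherever cos(x) ≠ 0.
So the two sides agree for every real x for which both sides are defined.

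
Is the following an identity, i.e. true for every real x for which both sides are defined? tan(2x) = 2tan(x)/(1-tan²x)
Claim: tan(2x) = 2tan(x)/(1-tan²x).
Reasoning: tan(2x) = sin(2x)/cos(2x) = 2sin(x)cos(x) / (cos²x - sin²x). Divide numerator and denominator by cos²x: 2tan(x) / (1 - tan²x).
So the two sides agree for every real x for which both sides are defined.

Conclusion: Yes, this is an identity.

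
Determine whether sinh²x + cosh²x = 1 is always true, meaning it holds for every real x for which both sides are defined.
Claim: sinh²x + cosh²x = 1.
Test a specific point where both sides are defined: x = 1/2.
LHS = sinh²x + cosh²x ≈ 1.5431
RHS = 1 ≈ 1.0000
Since 1.5431 ≠ 1.0000, the equation fails at this point, so it cannot hold for every real x for which both sides are defined.
The correct hyperbolic identity is cosh²x - sinh²x = 1 (a difference); the sum sinh²x + cosh²x equals cosh(2x).

Conclusion: No, this is NOT an identity.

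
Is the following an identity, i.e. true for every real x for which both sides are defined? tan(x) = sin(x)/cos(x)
Claim: tan(x) = sin(x)/cos(x).
Reasoning: For an angle x whose terminal point on the unit circle is (cos x, sin x), tan(x) is defined as the ratio (second coordinate)/(first coordinate) = sin(x)/cos(x), wherever cos(x) ≠ 0.
So the two sides agree for every real x for which both sides are defined.

Conclusion: Yes, this is an identity.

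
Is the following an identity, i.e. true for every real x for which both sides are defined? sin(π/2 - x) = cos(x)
Yes, this is an identity.

Claim: sin(π/2 - x) = cos(x).
Reasoning: Use sin(u - v) = sin(u)cos(v) - cos(u)sin(v) with u = π/2, v = x: sin(π/2)cos(x) - cos(π/2)sin(x) = 1·cos(x) - 0·sin(x) = cos(x).
So the two sides agree for every real x for which both sides are defined.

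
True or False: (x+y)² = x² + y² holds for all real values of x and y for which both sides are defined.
Claim: (x+y)² = x² + y².
Test a specific point where both sides are defined: x = 4, y = -2.
LHS = (x+y)² ≈ 4.0000
RHS = x² + y² ≈ 20.0000
Since 4.0000 ≠ 20.0000, the equation fails at this point, so it cannot hold for all real values of x and y for which both sides are defined.
The correct expansion is (x+y)² = x² + 2xy + y²; the cross term 2xy is missing.

Conclusion: False.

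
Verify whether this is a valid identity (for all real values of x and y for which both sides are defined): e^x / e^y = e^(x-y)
Claim: e^x / e^y = e^(x-y).
Reasoning: 1/e^y = e^(-y), so e^x / e^y = e^x · e^(-y) = e^(x + (-y)) = e^(x-y) by the product rule for exponents.
So the two sides agree for all real values of x and y for which both sides are defined.

Conclusion: Yes, this is an identity.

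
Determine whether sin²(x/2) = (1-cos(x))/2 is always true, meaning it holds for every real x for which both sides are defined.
Claim: sin²(x/2) = (1-cos(x))/2.
Reasoning: Use cos(2θ) = 1 - 2sin²θ with θ = x/2: cos(x) = 1 - 2sin²(x/2). Solving for sin²(x/2) gives (1 - cos(x))/2.
So the two sides agree for every real x for which both sides are defined.

Conclusion: Yes, this is an identity.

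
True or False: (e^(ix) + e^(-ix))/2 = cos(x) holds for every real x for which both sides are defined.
True.

Claim: (e^(ix) + e^(-ix))/2 = cos(x).
Reasoning: By Euler's formula e^(ix) = cos(x) + i·sin(x) and e^(-ix) = cos(x) - i·sin(x). Adding cancels the sine terms: e^(ix) + e^(-ix) = 2cos(x); divide by 2.
So the two sides agree for every real x for which both sides are defined.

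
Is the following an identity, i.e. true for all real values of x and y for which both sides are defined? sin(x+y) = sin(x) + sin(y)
No, this is NOT an identity.

Claim: sin(x+y) = sin(x) + sin(y).
Test a specific point where both sides are defined: x = 2π/3, y = 3π/4.
LHS = sin(x+y) ≈ -0.9659
RHS = sin(x) + sin(y) ≈ 1.5731
Since -0.9659 ≠ 1.5731, the equation fails at this point, so it cannot hold for all real values of x and y for which both sides are defined.
The correct expansion is sin(x+y) = sin(x)cos(y) + cos(x)sin(y); sine is not additive.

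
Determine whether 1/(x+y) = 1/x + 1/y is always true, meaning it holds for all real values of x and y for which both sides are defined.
No, this is NOT an identity.

Claim: 1/(x+y) = 1/x + 1/y.
Test a specific point where both sides are defined: x = -2, y = -2.
LHS = 1/(x+y) ≈ -0.2500
RHS = 1/x + 1/y ≈ -1.0000
Since -0.2500 ≠ -1.0000, the equation fails at this point, so it cannot hold for all real values of x and y for which both sides are defined.
1/x + 1/y = (x+y)/(xy), which is not 1/(x+y).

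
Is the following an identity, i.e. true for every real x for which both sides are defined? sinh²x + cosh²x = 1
Claim: sinh²x + cosh²x = 1.
Test a specific point where both sides are defined: x = 1.
LHS = sinh²x + cosh²x ≈ 3.7622
RHS = 1 ≈ 1.0000
Since 3.7622 ≠ 1.0000, the equation fails at this point, so it cannot hold for every real x for which both sides are defined.
The correct hyperbolic identity is cosh²x - sinh²x = 1 (a difference); the sum sinh²x + cosh²x equals cosh(2x).

Conclusion: No, this is NOT an identity.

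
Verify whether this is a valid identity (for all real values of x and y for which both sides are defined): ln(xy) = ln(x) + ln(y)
Claim: ln(xy) = ln(x) + ln(y).
Reasoning: Both sides are simultaneously defined only when x, y > 0. Write x = e^p, y = e^q (p = ln x, q = ln y). Then xy = e^p · e^q = e^(p+q), so ln(xy) = p + q = ln(x) + ln(y).
So the two sides agree for all real values of x and y for which both sides are defined.

Conclusion: Yes, this is an identity.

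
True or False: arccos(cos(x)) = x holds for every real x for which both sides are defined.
Claim: arccos(cos(x)) = x.
Test a specific point where both sides are defined: x = -π/4.
LHS = arccos(cos(x)) ≈ 0.7854
RHS = x ≈ -0.7854
Since 0.7854 ≠ -0.7854, the equation fails at this point, so it cannot hold for every real x for which both sides are defined.
arccos only returns values in [0, π], so arccos(cos(x)) = x holds only for x in that interval, not for all real x.

Conclusion: False.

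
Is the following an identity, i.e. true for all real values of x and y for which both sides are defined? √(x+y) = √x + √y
Claim: √(x+y) = √x + √y.
Test a specific point where both sides are defined: x = 1/2, y = 2.
LHS = √(x+y) ≈ 1.5811
RHS = √x + √y ≈ 2.1213
Since 1.5811 ≠ 2.1213, the equation fails at this point, so it cannot hold for all real values of x and y for which both sides are defined.
Squaring the right side gives x + 2√(xy) + y, not x + y.

Conclusion: No, this is NOT an identity.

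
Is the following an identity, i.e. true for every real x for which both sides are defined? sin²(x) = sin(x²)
Claim: sin²(x) = sin(x²).
Test a specific point where both sides are defined: x = -π/4.
LHS = sin²(x) ≈ 0.5000
RHS = sin(x²) ≈ 0.5785
Since 0.5000 ≠ 0.5785, the equation fails at this point, so it cannot hold for every real x for which both sides are defined.
sin²(x) means (sin x)², squaring the output; sin(x²) squares the input. These are different functions.

Conclusion: No, this is NOT an identity.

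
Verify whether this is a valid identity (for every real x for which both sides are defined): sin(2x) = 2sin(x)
No, this is NOT an identity.

Claim: sin(2x) = 2sin(x).
Test a specific point where both sides are defined: x = -π/2.
LHS = sin(2x) ≈ 0.0000
RHS = 2sin(x) ≈ -2.0000
Since 0.0000 ≠ -2.0000, the equation fails at this point, so it cannot hold for every real x for which both sides are defined.
The correct double-angle formula is sin(2x) = 2sin(x)cos(x).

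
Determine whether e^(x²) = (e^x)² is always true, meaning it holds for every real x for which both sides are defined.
No, this is NOT an identity.

Claim: e^(x²) = (e^x)².
Test a specific point where both sides are defined: x = -1.
LHS = e^(x²) ≈ 2.7183
RHS = (e^x)² ≈ 0.1353
Since 2.7183 ≠ 0.1353, the equation fails at this point, so it cannot hold for every real x for which both sides are defined.
(e^x)² = e^(2x), and 2x ≠ x² in general.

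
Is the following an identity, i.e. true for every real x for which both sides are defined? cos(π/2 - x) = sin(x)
Claim: cos(π/2 - x) = sin(x).
Reasoning: Use cos(u - v) = cos(u)cos(v) + sin(u)sin(v) with u = π/2, v = x: cos(π/2)cos(x) + sin(π/2)sin(x) = 0·cos(x) + 1·sin(x) = sin(x).
So the two sides agree for every real x for which both sides are defined.

Conclusion: Yes, this is an identity.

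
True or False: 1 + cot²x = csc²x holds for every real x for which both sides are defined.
True.

Claim: 1 + cot²x = csc²x.
Reasoning: Start from sin²x + cos²x = 1 and divide every term by sin²x (allowed wherever cot x and csc x are defined): 1 + cot²x = 1/sin²x = csc²x.
So the two sides agree for every real x for which both sides are defined.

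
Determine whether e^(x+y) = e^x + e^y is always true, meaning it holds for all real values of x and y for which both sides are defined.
Claim: e^(x+y) = e^x + e^y.
Test a specific point where both sides are defined: x = 3/2, y = -3.
LHS = e^(x+y) ≈ 0.2231
RHS = e^x + e^y ≈ 4.5315
Since 0.2231 ≠ 4.5315, the equation fails at this point, so it cannot hold for all real values of x and y for which both sides are defined.
The correct rule is e^(x+y) = e^x · e^y (a product, not a sum).

Conclusion: No, this is NOT an identity.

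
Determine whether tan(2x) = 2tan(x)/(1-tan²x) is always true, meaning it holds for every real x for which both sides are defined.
Yes, this is an identity.

Claim: tan(2x) = 2tan(x)/(1-tan²x).
Reasoning: tan(2x) = sin(2x)/cos(2x) = 2sin(x)cos(x) / (cos²x - sin²x). Divide numerator and denominator by cos²x: 2tan(x) / (1 - tan²x).
So the two sides agree for every real x for which both sides are defined.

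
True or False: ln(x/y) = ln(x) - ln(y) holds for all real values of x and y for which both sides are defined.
True.

Claim: ln(x/y) = ln(x) - ln(y).
Reasoning: Both sides are simultaneously defined only when x, y > 0. Write x = e^p, y = e^q. Then x/y = e^(p-q), so ln(x/y) = p - q = ln(x) - ln(y).
So the two sides agree for all real values of x and y for which both sides are defined.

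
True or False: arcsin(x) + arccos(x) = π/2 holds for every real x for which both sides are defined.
True.

Claim: arcsin(x) + arccos(x) = π/2.
Reasoning: Both sides are defined for -1 ≤ x ≤ 1. Let θ = arcsin(x), so sin θ = x and θ ∈ [-π/2, π/2]. Then cos(π/2 - θ) = sin θ = x and π/2 - θ ∈ [0, π], which is exactly the range of arccos, so arccos(x) = π/2 - θ. Adding: arcsin(x) + arccos(x) = θ + (π/2 - θ) = π/2.
So the two sides agree for every real x for which both sides are defined.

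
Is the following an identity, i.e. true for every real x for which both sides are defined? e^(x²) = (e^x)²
No, this is NOT an identity.

Claim: e^(x²) = (e^x)².
Test a specific point where both sides are defined: x = -3.
LHS = e^(x²) ≈ 8103.0839
RHS = (e^x)² ≈ 0.0025
Since 8103.0839 ≠ 0.0025, the equation fails at this point, so it cannot hold for every real x for which both sides are defined.
(e^x)² = e^(2x), and 2x ≠ x² in general.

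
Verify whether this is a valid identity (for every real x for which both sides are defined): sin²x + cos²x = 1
Yes, this is an identity.

Claim: sin²x + cos²x = 1.
Reasoning: The point (cos x, sin x) lies on the unit circle X² + Y² = 1, so cos²x + sin²x = 1 for every real x.
So the two sides agree for every real x for which both sides are defined.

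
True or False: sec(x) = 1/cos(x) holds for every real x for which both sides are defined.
True.

Claim: sec(x) = 1/cos(x).
Reasoning: sec(x) is by definition the reciprocal of cos(x), wherever cos(x) ≠ 0.
So the two sides agree for every real x for which both sides are defined.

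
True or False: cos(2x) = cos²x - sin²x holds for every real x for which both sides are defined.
Claim: cos(2x) = cos²x - sin²x.
Reasoning: Put y = x in the addition formula cos(x+y) = cos(x)cos(y) - sin(x)sin(y): cos(2x) = cos²x - sin²x.
So the two sides agree for every real x for which both sides are defined.

Conclusion: True.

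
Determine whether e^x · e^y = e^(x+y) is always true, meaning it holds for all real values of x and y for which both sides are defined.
Yes, this is an identity.

Claim: e^x · e^y = e^(x+y).
Reasoning: This is the law of exponents for a common base: multiplying powers adds exponents. E.g. from the series, (Σ x^j/j!)(Σ y^k/k!) = Σ_m (Σ_{j+k=m} x^j y^k/(j!k!)) = Σ_m (x+y)^m/m! by the binomial theorem.
So the two sides agree for all real values of x and y for which both sides are defined.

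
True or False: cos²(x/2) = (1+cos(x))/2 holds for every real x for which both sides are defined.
True.

Claim: cos²(x/2) = (1+cos(x))/2.
Reasoning: Use cos(2θ) = 2cos²θ - 1 with θ = x/2: cos(x) = 2cos²(x/2) - 1. Solving for cos²(x/2) gives (1 + cos(x))/2.
So the two sides agree for every real x for which both sides are defined.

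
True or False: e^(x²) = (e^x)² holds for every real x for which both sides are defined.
Claim: e^(x²) = (e^x)².
Test a specific point where both sides are defined: x = 3/2.
LHS = e^(x²) ≈ 9.4877
RHS = (e^x)² ≈ 20.0855
Since 9.4877 ≠ 20.0855, the equation fails at this point, so it cannot hold for every real x for which both sides are defined.
(e^x)² = e^(2x), and 2x ≠ x² in general.

Conclusion: False.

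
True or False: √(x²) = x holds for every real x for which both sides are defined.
False.

Claim: √(x²) = x.
Test a specific point where both sides are defined: x = -1.
LHS = √(x²) ≈ 1.0000
RHS = x ≈ -1.0000
Since 1.0000 ≠ -1.0000, the equation fails at this point, so it cannot hold for every real x for which both sides are defined.
√(x²) = |x|, which differs from x whenever x < 0 (both sides are defined for every real x).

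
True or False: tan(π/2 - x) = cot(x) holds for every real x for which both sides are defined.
True.

Claim: tan(π/2 - x) = cot(x).
Reasoning: tan(π/2 - x) = sin(π/2 - x)/cos(π/2 - x) = cos(x)/sin(x) = cot(x), using the cofunction identities sin(π/2 - x) = cos(x) and cos(π/2 - x) = sin(x).
So the two sides agree for every real x for which both sides are defined.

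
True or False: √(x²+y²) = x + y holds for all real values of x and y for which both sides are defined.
Claim: √(x²+y²) = x + y.
Test a specific point where both sides are defined: x = 1, y = 5.
LHS = √(x²+y²) ≈ 5.0990
RHS = x + y ≈ 6.0000
Since 5.0990 ≠ 6.0000, the equation fails at this point, so it cannot hold for all real values of x and y for which both sides are defined.
(x+y)² = x² + 2xy + y², not x² + y², so the square root does not split this way.

Conclusion: False.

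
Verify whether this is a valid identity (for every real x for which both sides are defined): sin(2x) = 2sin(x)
No, this is NOT an identity.

Claim: sin(2x) = 2sin(x).
Test a specific point where both sides are defined: x = 3π/4.
LHS = sin(2x) ≈ -1.0000
RHS = 2sin(x) ≈ 1.4142
Since -1.0000 ≠ 1.4142, the equation fails at this point, so it cannot hold for every real x for which both sides are defined.
The correct double-angle formula is sin(2x) = 2sin(x)cos(x).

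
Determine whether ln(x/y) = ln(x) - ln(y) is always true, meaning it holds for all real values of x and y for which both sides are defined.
Yes, this is an identity.

Claim: ln(x/y) = ln(x) - ln(y).
Reasoning: Both sides are simultaneously defined only when x, y > 0. Write x = e^p, y = e^q. Then x/y = e^(p-q), so ln(x/y) = p - q = ln(x) - ln(y).
So the two sides agree for all real values of x and y for which both sides are defined.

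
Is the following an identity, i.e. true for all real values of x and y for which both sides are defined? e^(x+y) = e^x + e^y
Claim: e^(x+y) = e^x + e^y.
Test a specific point where both sides are defined: x = 2, y = 2.
LHS = e^(x+y) ≈ 54.5982
RHS = e^x + e^y ≈ 14.7781
Since 54.5982 ≠ 14.7781, the equation fails at this point, so it cannot hold for all real values of x and y for which both sides are defined.
The correct rule is e^(x+y) = e^x · e^y (a product, not a sum).

Conclusion: No, this is NOT an identity.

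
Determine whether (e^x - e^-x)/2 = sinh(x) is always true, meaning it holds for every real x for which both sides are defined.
Yes, this is an identity.

Claim: (e^x - e^-x)/2 = sinh(x).
Reasoning: This is exactly the definition of the hyperbolic sine: sinh(x) := (e^x - e^-x)/2.
So the two sides agree for every real x for which both sides are defined.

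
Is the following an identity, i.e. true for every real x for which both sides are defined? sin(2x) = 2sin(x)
No, this is NOT an identity.

Claim: sin(2x) = 2sin(x).
Test a specific point where both sides are defined: x = -π/3.
LHS = sin(2x) ≈ -0.8660
RHS = 2sin(x) ≈ -1.7321
Since -0.8660 ≠ -1.7321, the equation fails at this point, so it cannot hold for every real x for which both sides are defined.
The correct double-angle formula is sin(2x) = 2sin(x)cos(x).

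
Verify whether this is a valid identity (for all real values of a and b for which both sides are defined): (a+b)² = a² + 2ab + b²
Yes, this is an identity.

Claim: (a+b)² = a² + 2ab + b².
Reasoning: Expand: (a+b)² = (a+b)(a+b) = a·a + a·b + b·a + b·b = a² + 2ab + b².
So the two sides agree for all real values of a and b for which both sides are defined.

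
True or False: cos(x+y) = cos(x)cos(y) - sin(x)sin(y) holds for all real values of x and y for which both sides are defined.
True.

Claim: cos(x+y) = cos(x)cos(y) - sin(x)sin(y).
Reasoning: By Euler's formula e^(i(x+y)) = e^(ix)·e^(iy) = (cos x + i·sin x)(cos y + i·sin y). The real part of the left side is cos(x+y); the real part of the product is cos(x)cos(y) - sin(x)sin(y) (since i·i = -1).
So the two sides agree for all real values of x and y for which both sides are defined.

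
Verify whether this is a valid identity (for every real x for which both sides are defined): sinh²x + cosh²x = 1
Claim: sinh²x + cosh²x = 1.
Test a specific point where both sides are defined: x = 3/2.
LHS = sinh²x + cosh²x ≈ 10.0677
RHS = 1 ≈ 1.0000
Since 10.0677 ≠ 1.0000, the equation fails at this point, so it cannot hold for every real x for which both sides are defined.
The correct hyperbolic identity is cosh²x - sinh²x = 1 (a difference); the sum sinh²x + cosh²x equals cosh(2x).

Conclusion: No, this is NOT an identity.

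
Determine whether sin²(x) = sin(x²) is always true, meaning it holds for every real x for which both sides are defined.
No, this is NOT an identity.

Claim: sin²(x) = sin(x²).
Test a specific point where both sides are defined: x = 3π/4.
LHS = sin²(x) ≈ 0.5000
RHS = sin(x²) ≈ -0.6680
Since 0.5000 ≠ -0.6680, the equation fails at this point, so it cannot hold for every real x for which both sides are defined.
sin²(x) means (sin x)², squaring the output; sin(x²) squares the input. These are different functions.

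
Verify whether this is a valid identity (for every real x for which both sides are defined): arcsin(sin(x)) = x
Claim: arcsin(sin(x)) = x.
Test a specific point where both sides are defined: x = 2π/3.
LHS = arcsin(sin(x)) ≈ 1.0472
RHS = x ≈ 2.0944
Since 1.0472 ≠ 2.0944, the equation fails at this point, so it cannot hold for every real x for which both sides are defined.
arcsin only returns values in [-π/2, π/2], so arcsin(sin(x)) = x holds only for x in that interval, not for all real x.

Conclusion: No, this is NOT an identity.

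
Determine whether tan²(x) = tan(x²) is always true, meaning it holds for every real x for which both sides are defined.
Claim: tan²(x) = tan(x²).
Test a specific point where both sides are defined: x = π/6.
LHS = tan²(x) ≈ 0.3333
RHS = tan(x²) ≈ 0.2812
Since 0.3333 ≠ 0.2812, the equation fails at this point, so it cannot hold for every real x for which both sides are defined.
tan²(x) means (tan x)², squaring the output; tan(x²) squares the input. These are different functions.

Conclusion: No, this is NOT an identity.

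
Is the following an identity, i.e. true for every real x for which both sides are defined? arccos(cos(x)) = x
No, this is NOT an identity.

Claim: arccos(cos(x)) = x.
Test a specific point where both sides are defined: x = -π/2.
LHS = arccos(cos(x)) ≈ 1.5708
RHS = x ≈ -1.5708
Since 1.5708 ≠ -1.5708, the equation fails at this point, so it cannot hold for every real x for which both sides are defined.
arccos only returns values in [0, π], so arccos(cos(x)) = x holds only for x in that interval, not for all real x.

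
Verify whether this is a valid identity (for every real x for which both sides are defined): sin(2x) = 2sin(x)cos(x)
Yes, this is an identity.

Claim: sin(2x) = 2sin(x)cos(x).
Reasoning: Put y = x in the addition formula sin(x+y) = sin(x)cos(y) + cos(x)sin(y): sin(2x) = sin(x)cos(x) + cos(x)sin(x) = 2sin(x)cos(x).
So the two sides agree for every real x for which both sides are defined.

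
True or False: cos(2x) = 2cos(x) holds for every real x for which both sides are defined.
False.

Claim: cos(2x) = 2cos(x).
Test a specific point where both sides are defined: x = -π/6.
LHS = cos(2x) ≈ 0.5000
RHS = 2cos(x) ≈ 1.7321
Since 0.5000 ≠ 1.7321, the equation fails at this point, so it cannot hold for every real x for which both sides are defined.
The correct double-angle formula is cos(2x) = cos²x - sin²x.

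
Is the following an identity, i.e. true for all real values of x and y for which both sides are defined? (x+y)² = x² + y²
Claim: (x+y)² = x² + y².
Test a specific point where both sides are defined: x = -3, y = -1.
LHS = (x+y)² ≈ 16.0000
RHS = x² + y² ≈ 10.0000
Since 16.0000 ≠ 10.0000, the equation fails at this point, so it cannot hold for all real values of x and y for which both sides are defined.
The correct expansion is (x+y)² = x² + 2xy + y²; the cross term 2xy is missing.

Conclusion: No, this is NOT an identity.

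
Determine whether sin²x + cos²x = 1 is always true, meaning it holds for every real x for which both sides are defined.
Claim: sin²x + cos²x = 1.
Reasoning: The point (cos x, sin x) lies on the unit circle X² + Y² = 1, so cos²x + sin²x = 1 for every real x.
So the two sides agree for every real x for which both sides are defined.

Conclusion: Yes, this is an identity.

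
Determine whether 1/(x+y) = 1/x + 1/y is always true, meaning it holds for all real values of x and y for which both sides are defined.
Claim: 1/(x+y) = 1/x + 1/y.
Test a specific point where both sides are defined: x = 1/2, y = 1/2.
LHS = 1/(x+y) ≈ 1.0000
RHS = 1/x + 1/y ≈ 4.0000
Since 1.0000 ≠ 4.0000, the equation fails at this point, so it cannot hold for all real values of x and y for which both sides are defined.
1/x + 1/y = (x+y)/(xy), which is not 1/(x+y).

Conclusion: No, this is NOT an identity.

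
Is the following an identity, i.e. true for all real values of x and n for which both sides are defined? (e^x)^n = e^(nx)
Yes, this is an identity.

Claim: (e^x)^n = e^(nx).
Reasoning: e^x is a positive real number, and for a positive base B and real exponent n, B^n = e^(n·ln B). With B = e^x, ln B = x, so (e^x)^n = e^(n·x).
So the two sides agree for all real values of x and n for which both sides are defined.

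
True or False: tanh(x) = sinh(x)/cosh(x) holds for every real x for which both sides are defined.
True.

Claim: tanh(x) = sinh(x)/cosh(x).
Reasoning: tanh(x) is defined as sinh(x)/cosh(x) = (e^x - e^-x)/(e^x + e^-x); cosh(x) ≥ 1 is never zero, so this holds for every real x.
So the two sides agree for every real x for which both sides are defined.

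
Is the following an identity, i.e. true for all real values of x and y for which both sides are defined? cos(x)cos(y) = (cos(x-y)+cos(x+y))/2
Claim: cos(x)cos(y) = (cos(x-y)+cos(x+y))/2.
Reasoning: cos(x-y) = cos(x)cos(y) + sin(x)sin(y) and cos(x+y) = cos(x)cos(y) - sin(x)sin(y). Adding, cos(x-y) + cos(x+y) = 2cos(x)cos(y); divide by 2.
So the two sides agree for all real values of x and y for which both sides are defined.

Conclusion: Yes, this is an identity.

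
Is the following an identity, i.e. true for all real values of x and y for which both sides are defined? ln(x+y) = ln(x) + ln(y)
No, this is NOT an identity.

Claim: ln(x+y) = ln(x) + ln(y).
Test a specific point where both sides are defined: x = 5, y = 5.
LHS = ln(x+y) ≈ 2.3026
RHS = ln(x) + ln(y) ≈ 3.2189
Since 2.3026 ≠ 3.2189, the equation fails at this point, so it cannot hold for all real values of x and y for which both sides are defined.
ln(x) + ln(y) = ln(xy), not ln(x+y).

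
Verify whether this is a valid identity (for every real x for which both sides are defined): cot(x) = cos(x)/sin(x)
Claim: cot(x) = cos(x)/sin(x).
Reasoning: cot(x) is defined as 1/tan(x) = 1/(sin(x)/cos(x)) = cos(x)/sin(x), wherever sin(x) ≠ 0.
So the two sides agree for every real x for which both sides are defined.

Conclusion: Yes, this is an identity.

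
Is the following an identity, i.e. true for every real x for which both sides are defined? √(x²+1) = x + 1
Claim: √(x²+1) = x + 1.
Test a specific point where both sides are defined: x = 3.
LHS = √(x²+1) ≈ 3.1623
RHS = x + 1 ≈ 4.0000
Since 3.1623 ≠ 4.0000, the equation fails at this point, so it cannot hold for every real x for which both sides are defined.
(x+1)² = x² + 2x + 1 ≠ x² + 1 unless x = 0.

Conclusion: No, this is NOT an identity.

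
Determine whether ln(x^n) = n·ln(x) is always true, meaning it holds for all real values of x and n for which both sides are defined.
Yes, this is an identity.

Claim: ln(x^n) = n·ln(x).
Reasoning: The right side requires x > 0. For x > 0, x^n = (e^(ln x))^n = e^(n·ln x), so taking ln of both sides gives ln(x^n) = n·ln(x).
So the two sides agree for all real values of x and n for which both sides are defined.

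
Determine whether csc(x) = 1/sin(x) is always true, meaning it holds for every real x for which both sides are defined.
Claim: csc(x) = 1/sin(x).
Reasoning: csc(x) is by definition the reciprocal of sin(x), wherever sin(x) ≠ 0.
So the two sides agree for every real x for which both sides are defined.

Conclusion: Yes, this is an identity.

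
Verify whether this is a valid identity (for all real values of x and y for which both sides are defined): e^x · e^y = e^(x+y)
Yes, this is an identity.

Claim: e^x · e^y = e^(x+y).
Reasoning: This is the law of exponents for a common base: multiplying powers adds exponents. E.g. from the series, (Σ x^j/j!)(Σ y^k/k!) = Σ_m (Σ_{j+k=m} x^j y^k/(j!k!)) = Σ_m (x+y)^m/m! by the binomial theorem.
So the two sides agree for all real values of x and y for which both sides are defined.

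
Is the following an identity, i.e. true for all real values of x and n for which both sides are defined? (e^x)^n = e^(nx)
Yes, this is an identity.

Claim: (e^x)^n = e^(nx).
Reasoning: e^x is a positive real number, and for a positive base B and real exponent n, B^n = e^(n·ln B). With B = e^x, ln B = x, so (e^x)^n = e^(n·x).
So the two sides agree for all real values of x and n for which both sides are defined.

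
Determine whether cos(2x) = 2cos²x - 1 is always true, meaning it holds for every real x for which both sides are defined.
Claim: cos(2x) = 2cos²x - 1.
Reasoning: cos(2x) = cos²x - sin²x. Replace sin²x by 1 - cos²x: cos²x - (1 - cos²x) = 2cos²x - 1.
So the two sides agree for every real x for which both sides are defined.

Conclusion: Yes, this is an identity.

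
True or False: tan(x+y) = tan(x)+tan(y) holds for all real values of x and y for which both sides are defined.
False.

Claim: tan(x+y) = tan(x)+tan(y).
Test a specific point where both sides are defined: x = 3π/4, y = π/6.
LHS = tan(x+y) ≈ -0.2679
RHS = tan(x)+tan(y) ≈ -0.4226
Since -0.2679 ≠ -0.4226, the equation fails at this point, so it cannot hold for all real values of x and y for which both sides are defined.
The correct formula is tan(x+y) = (tan(x) + tan(y))/(1 - tan(x)tan(y)).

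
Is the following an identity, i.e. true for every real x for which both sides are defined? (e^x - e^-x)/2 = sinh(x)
Claim: (e^x - e^-x)/2 = sinh(x).
Reasoning: This is exactly the definition of the hyperbolic sine: sinh(x) := (e^x - e^-x)/2.
So the two sides agree for every real x for which both sides are defined.

Conclusion: Yes, this is an identity.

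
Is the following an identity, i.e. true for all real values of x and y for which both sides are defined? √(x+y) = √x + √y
No, this is NOT an identity.

Claim: √(x+y) = √x + √y.
Test a specific point where both sides are defined: x = 3, y = 5.
LHS = √(x+y) ≈ 2.8284
RHS = √x + √y ≈ 3.9681
Since 2.8284 ≠ 3.9681, the equation fails at this point, so it cannot hold for all real values of x and y for which both sides are defined.
Squaring the right side gives x + 2√(xy) + y, not x + y.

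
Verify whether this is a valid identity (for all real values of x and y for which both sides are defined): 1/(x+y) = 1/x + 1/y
Claim: 1/(x+y) = 1/x + 1/y.
Test a specific point where both sides are defined: x = 3/2, y = 3/2.
LHS = 1/(x+y) ≈ 0.3333
RHS = 1/x + 1/y ≈ 1.3333
Since 0.3333 ≠ 1.3333, the equation fails at this point, so it cannot hold for all real values of x and y for which both sides are defined.
1/x + 1/y = (x+y)/(xy), which is not 1/(x+y).

Conclusion: No, this is NOT an identity.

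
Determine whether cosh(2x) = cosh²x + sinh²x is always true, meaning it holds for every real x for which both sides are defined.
Yes, this is an identity.

Claim: cosh(2x) = cosh²x + sinh²x.
Reasoning: cosh²x = (e^(2x) + 2 + e^(-2x))/4 and sinh²x = (e^(2x) - 2 + e^(-2x))/4. Adding gives (2e^(2x) + 2e^(-2x))/4 = (e^(2x) + e^(-2x))/2 = cosh(2x).
So the two sides agree for every real x for which both sides are defined.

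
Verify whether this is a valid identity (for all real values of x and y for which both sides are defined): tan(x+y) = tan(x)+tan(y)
No, this is NOT an identity.

Claim: tan(x+y) = tan(x)+tan(y).
Test a specific point where both sides are defined: x = π/6, y = -π/4.
LHS = tan(x+y) ≈ -0.2679
RHS = tan(x)+tan(y) ≈ -0.4226
Since -0.2679 ≠ -0.4226, the equation fails at this point, so it cannot hold for all real values of x and y for which both sides are defined.
The correct formula is tan(x+y) = (tan(x) + tan(y))/(1 - tan(x)tan(y)).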